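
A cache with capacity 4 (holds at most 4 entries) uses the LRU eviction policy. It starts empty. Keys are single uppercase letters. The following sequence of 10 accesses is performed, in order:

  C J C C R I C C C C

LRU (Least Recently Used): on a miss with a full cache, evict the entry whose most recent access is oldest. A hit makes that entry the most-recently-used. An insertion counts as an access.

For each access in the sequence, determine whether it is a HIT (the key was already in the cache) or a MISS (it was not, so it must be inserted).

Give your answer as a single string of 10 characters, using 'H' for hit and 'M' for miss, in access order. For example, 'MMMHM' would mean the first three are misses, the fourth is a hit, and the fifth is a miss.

Answer: MMHHMMHHHH

Derivation:
LRU simulation (capacity=4):
  1. access C: MISS. Cache (LRU->MRU): [C]
  2. access J: MISS. Cache (LRU->MRU): [C J]
  3. access C: HIT. Cache (LRU->MRU): [J C]
  4. access C: HIT. Cache (LRU->MRU): [J C]
  5. access R: MISS. Cache (LRU->MRU): [J C R]
  6. access I: MISS. Cache (LRU->MRU): [J C R I]
  7. access C: HIT. Cache (LRU->MRU): [J R I C]
  8. access C: HIT. Cache (LRU->MRU): [J R I C]
  9. access C: HIT. Cache (LRU->MRU): [J R I C]
  10. access C: HIT. Cache (LRU->MRU): [J R I C]
Total: 6 hits, 4 misses, 0 evictions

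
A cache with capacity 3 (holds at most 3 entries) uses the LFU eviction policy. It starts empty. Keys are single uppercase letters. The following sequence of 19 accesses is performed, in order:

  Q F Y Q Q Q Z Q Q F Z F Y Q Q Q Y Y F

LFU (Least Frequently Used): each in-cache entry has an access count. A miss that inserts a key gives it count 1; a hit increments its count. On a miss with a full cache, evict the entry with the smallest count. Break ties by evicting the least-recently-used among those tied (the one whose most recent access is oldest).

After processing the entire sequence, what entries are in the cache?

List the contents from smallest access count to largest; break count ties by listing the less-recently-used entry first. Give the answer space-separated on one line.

LFU simulation (capacity=3):
  1. access Q: MISS. Cache: [Q(c=1)]
  2. access F: MISS. Cache: [Q(c=1) F(c=1)]
  3. access Y: MISS. Cache: [Q(c=1) F(c=1) Y(c=1)]
  4. access Q: HIT, count now 2. Cache: [F(c=1) Y(c=1) Q(c=2)]
  5. access Q: HIT, count now 3. Cache: [F(c=1) Y(c=1) Q(c=3)]
  6. access Q: HIT, count now 4. Cache: [F(c=1) Y(c=1) Q(c=4)]
  7. access Z: MISS, evict F(c=1). Cache: [Y(c=1) Z(c=1) Q(c=4)]
  8. access Q: HIT, count now 5. Cache: [Y(c=1) Z(c=1) Q(c=5)]
  9. access Q: HIT, count now 6. Cache: [Y(c=1) Z(c=1) Q(c=6)]
  10. access F: MISS, evict Y(c=1). Cache: [Z(c=1) F(c=1) Q(c=6)]
  11. access Z: HIT, count now 2. Cache: [F(c=1) Z(c=2) Q(c=6)]
  12. access F: HIT, count now 2. Cache: [Z(c=2) F(c=2) Q(c=6)]
  13. access Y: MISS, evict Z(c=2). Cache: [Y(c=1) F(c=2) Q(c=6)]
  14. access Q: HIT, count now 7. Cache: [Y(c=1) F(c=2) Q(c=7)]
  15. access Q: HIT, count now 8. Cache: [Y(c=1) F(c=2) Q(c=8)]
  16. access Q: HIT, count now 9. Cache: [Y(c=1) F(c=2) Q(c=9)]
  17. access Y: HIT, count now 2. Cache: [F(c=2) Y(c=2) Q(c=9)]
  18. access Y: HIT, count now 3. Cache: [F(c=2) Y(c=3) Q(c=9)]
  19. access F: HIT, count now 3. Cache: [Y(c=3) F(c=3) Q(c=9)]
Total: 13 hits, 6 misses, 3 evictions

Answer: Y F Q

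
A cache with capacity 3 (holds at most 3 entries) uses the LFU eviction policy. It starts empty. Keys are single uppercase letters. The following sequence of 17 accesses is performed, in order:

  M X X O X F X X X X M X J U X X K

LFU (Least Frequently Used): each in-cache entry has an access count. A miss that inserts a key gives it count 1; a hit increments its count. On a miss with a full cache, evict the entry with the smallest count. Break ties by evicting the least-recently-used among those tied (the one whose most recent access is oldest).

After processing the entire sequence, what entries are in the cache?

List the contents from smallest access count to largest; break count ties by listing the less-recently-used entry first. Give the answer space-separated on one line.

LFU simulation (capacity=3):
  1. access M: MISS. Cache: [M(c=1)]
  2. access X: MISS. Cache: [M(c=1) X(c=1)]
  3. access X: HIT, count now 2. Cache: [M(c=1) X(c=2)]
  4. access O: MISS. Cache: [M(c=1) O(c=1) X(c=2)]
  5. access X: HIT, count now 3. Cache: [M(c=1) O(c=1) X(c=3)]
  6. access F: MISS, evict M(c=1). Cache: [O(c=1) F(c=1) X(c=3)]
  7. access X: HIT, count now 4. Cache: [O(c=1) F(c=1) X(c=4)]
  8. access X: HIT, count now 5. Cache: [O(c=1) F(c=1) X(c=5)]
  9. access X: HIT, count now 6. Cache: [O(c=1) F(c=1) X(c=6)]
  10. access X: HIT, count now 7. Cache: [O(c=1) F(c=1) X(c=7)]
  11. access M: MISS, evict O(c=1). Cache: [F(c=1) M(c=1) X(c=7)]
  12. access X: HIT, count now 8. Cache: [F(c=1) M(c=1) X(c=8)]
  13. access J: MISS, evict F(c=1). Cache: [M(c=1) J(c=1) X(c=8)]
  14. access U: MISS, evict M(c=1). Cache: [J(c=1) U(c=1) X(c=8)]
  15. access X: HIT, count now 9. Cache: [J(c=1) U(c=1) X(c=9)]
  16. access X: HIT, count now 10. Cache: [J(c=1) U(c=1) X(c=10)]
  17. access K: MISS, evict J(c=1). Cache: [U(c=1) K(c=1) X(c=10)]
Total: 9 hits, 8 misses, 5 evictions

Answer: U K X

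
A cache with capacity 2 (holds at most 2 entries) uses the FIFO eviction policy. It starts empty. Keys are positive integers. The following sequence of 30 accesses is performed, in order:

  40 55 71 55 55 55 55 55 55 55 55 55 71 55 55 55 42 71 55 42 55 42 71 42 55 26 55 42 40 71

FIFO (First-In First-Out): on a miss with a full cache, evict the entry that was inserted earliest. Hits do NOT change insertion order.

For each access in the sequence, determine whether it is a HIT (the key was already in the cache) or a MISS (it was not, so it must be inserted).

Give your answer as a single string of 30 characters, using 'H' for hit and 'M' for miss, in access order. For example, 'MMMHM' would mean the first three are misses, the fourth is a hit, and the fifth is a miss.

Answer: MMMHHHHHHHHHHHHHMHMHHHMMMMHMMM

Derivation:
FIFO simulation (capacity=2):
  1. access 40: MISS. Cache (old->new): [40]
  2. access 55: MISS. Cache (old->new): [40 55]
  3. access 71: MISS, evict 40. Cache (old->new): [55 71]
  4. access 55: HIT. Cache (old->new): [55 71]
  5. access 55: HIT. Cache (old->new): [55 71]
  6. access 55: HIT. Cache (old->new): [55 71]
  7. access 55: HIT. Cache (old->new): [55 71]
  8. access 55: HIT. Cache (old->new): [55 71]
  9. access 55: HIT. Cache (old->new): [55 71]
  10. access 55: HIT. Cache (old->new): [55 71]
  11. access 55: HIT. Cache (old->new): [55 71]
  12. access 55: HIT. Cache (old->new): [55 71]
  13. access 71: HIT. Cache (old->new): [55 71]
  14. access 55: HIT. Cache (old->new): [55 71]
  15. access 55: HIT. Cache (old->new): [55 71]
  16. access 55: HIT. Cache (old->new): [55 71]
  17. access 42: MISS, evict 55. Cache (old->new): [71 42]
  18. access 71: HIT. Cache (old->new): [71 42]
  19. access 55: MISS, evict 71. Cache (old->new): [42 55]
  20. access 42: HIT. Cache (old->new): [42 55]
  21. access 55: HIT. Cache (old->new): [42 55]
  22. access 42: HIT. Cache (old->new): [42 55]
  23. access 71: MISS, evict 42. Cache (old->new): [55 71]
  24. access 42: MISS, evict 55. Cache (old->new): [71 42]
  25. access 55: MISS, evict 71. Cache (old->new): [42 55]
  26. access 26: MISS, evict 42. Cache (old->new): [55 26]
  27. access 55: HIT. Cache (old->new): [55 26]
  28. access 42: MISS, evict 55. Cache (old->new): [26 42]
  29. access 40: MISS, evict 26. Cache (old->new): [42 40]
  30. access 71: MISS, evict 42. Cache (old->new): [40 71]
Total: 18 hits, 12 misses, 10 evictions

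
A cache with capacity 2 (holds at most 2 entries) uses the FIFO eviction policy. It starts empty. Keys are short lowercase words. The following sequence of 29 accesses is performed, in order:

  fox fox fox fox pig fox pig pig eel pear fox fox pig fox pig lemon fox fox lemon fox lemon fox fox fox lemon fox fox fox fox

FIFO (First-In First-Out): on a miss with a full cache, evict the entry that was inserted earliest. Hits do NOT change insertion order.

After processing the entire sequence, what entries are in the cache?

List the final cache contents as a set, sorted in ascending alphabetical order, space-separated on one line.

FIFO simulation (capacity=2):
  1. access fox: MISS. Cache (old->new): [fox]
  2. access fox: HIT. Cache (old->new): [fox]
  3. access fox: HIT. Cache (old->new): [fox]
  4. access fox: HIT. Cache (old->new): [fox]
  5. access pig: MISS. Cache (old->new): [fox pig]
  6. access fox: HIT. Cache (old->new): [fox pig]
  7. access pig: HIT. Cache (old->new): [fox pig]
  8. access pig: HIT. Cache (old->new): [fox pig]
  9. access eel: MISS, evict fox. Cache (old->new): [pig eel]
  10. access pear: MISS, evict pig. Cache (old->new): [eel pear]
  11. access fox: MISS, evict eel. Cache (old->new): [pear fox]
  12. access fox: HIT. Cache (old->new): [pear fox]
  13. access pig: MISS, evict pear. Cache (old->new): [fox pig]
  14. access fox: HIT. Cache (old->new): [fox pig]
  15. access pig: HIT. Cache (old->new): [fox pig]
  16. access lemon: MISS, evict fox. Cache (old->new): [pig lemon]
  17. access fox: MISS, evict pig. Cache (old->new): [lemon fox]
  18. access fox: HIT. Cache (old->new): [lemon fox]
  19. access lemon: HIT. Cache (old->new): [lemon fox]
  20. access fox: HIT. Cache (old->new): [lemon fox]
  21. access lemon: HIT. Cache (old->new): [lemon fox]
  22. access fox: HIT. Cache (old->new): [lemon fox]
  23. access fox: HIT. Cache (old->new): [lemon fox]
  24. access fox: HIT. Cache (old->new): [lemon fox]
  25. access lemon: HIT. Cache (old->new): [lemon fox]
  26. access fox: HIT. Cache (old->new): [lemon fox]
  27. access fox: HIT. Cache (old->new): [lemon fox]
  28. access fox: HIT. Cache (old->new): [lemon fox]
  29. access fox: HIT. Cache (old->new): [lemon fox]
Total: 21 hits, 8 misses, 6 evictions

Answer: fox lemon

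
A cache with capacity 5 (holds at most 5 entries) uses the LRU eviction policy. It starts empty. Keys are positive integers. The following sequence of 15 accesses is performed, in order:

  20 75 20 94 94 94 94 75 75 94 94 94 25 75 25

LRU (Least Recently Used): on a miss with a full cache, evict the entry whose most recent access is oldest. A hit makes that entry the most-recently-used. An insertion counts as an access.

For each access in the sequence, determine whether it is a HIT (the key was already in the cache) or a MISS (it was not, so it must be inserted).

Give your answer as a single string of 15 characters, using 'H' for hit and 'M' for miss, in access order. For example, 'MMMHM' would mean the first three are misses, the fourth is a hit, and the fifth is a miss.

LRU simulation (capacity=5):
  1. access 20: MISS. Cache (LRU->MRU): [20]
  2. access 75: MISS. Cache (LRU->MRU): [20 75]
  3. access 20: HIT. Cache (LRU->MRU): [75 20]
  4. access 94: MISS. Cache (LRU->MRU): [75 20 94]
  5. access 94: HIT. Cache (LRU->MRU): [75 20 94]
  6. access 94: HIT. Cache (LRU->MRU): [75 20 94]
  7. access 94: HIT. Cache (LRU->MRU): [75 20 94]
  8. access 75: HIT. Cache (LRU->MRU): [20 94 75]
  9. access 75: HIT. Cache (LRU->MRU): [20 94 75]
  10. access 94: HIT. Cache (LRU->MRU): [20 75 94]
  11. access 94: HIT. Cache (LRU->MRU): [20 75 94]
  12. access 94: HIT. Cache (LRU->MRU): [20 75 94]
  13. access 25: MISS. Cache (LRU->MRU): [20 75 94 25]
  14. access 75: HIT. Cache (LRU->MRU): [20 94 25 75]
  15. access 25: HIT. Cache (LRU->MRU): [20 94 75 25]
Total: 11 hits, 4 misses, 0 evictions

Answer: MMHMHHHHHHHHMHH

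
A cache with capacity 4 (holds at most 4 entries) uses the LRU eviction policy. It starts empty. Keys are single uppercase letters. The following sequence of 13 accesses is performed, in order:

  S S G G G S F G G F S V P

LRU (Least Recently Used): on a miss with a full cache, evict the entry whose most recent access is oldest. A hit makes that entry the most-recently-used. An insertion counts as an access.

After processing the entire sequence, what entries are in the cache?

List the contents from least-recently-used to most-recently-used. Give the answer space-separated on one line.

Answer: F S V P

Derivation:
LRU simulation (capacity=4):
  1. access S: MISS. Cache (LRU->MRU): [S]
  2. access S: HIT. Cache (LRU->MRU): [S]
  3. access G: MISS. Cache (LRU->MRU): [S G]
  4. access G: HIT. Cache (LRU->MRU): [S G]
  5. access G: HIT. Cache (LRU->MRU): [S G]
  6. access S: HIT. Cache (LRU->MRU): [G S]
  7. access F: MISS. Cache (LRU->MRU): [G S F]
  8. access G: HIT. Cache (LRU->MRU): [S F G]
  9. access G: HIT. Cache (LRU->MRU): [S F G]
  10. access F: HIT. Cache (LRU->MRU): [S G F]
  11. access S: HIT. Cache (LRU->MRU): [G F S]
  12. access V: MISS. Cache (LRU->MRU): [G F S V]
  13. access P: MISS, evict G. Cache (LRU->MRU): [F S V P]
Total: 8 hits, 5 misses, 1 evictions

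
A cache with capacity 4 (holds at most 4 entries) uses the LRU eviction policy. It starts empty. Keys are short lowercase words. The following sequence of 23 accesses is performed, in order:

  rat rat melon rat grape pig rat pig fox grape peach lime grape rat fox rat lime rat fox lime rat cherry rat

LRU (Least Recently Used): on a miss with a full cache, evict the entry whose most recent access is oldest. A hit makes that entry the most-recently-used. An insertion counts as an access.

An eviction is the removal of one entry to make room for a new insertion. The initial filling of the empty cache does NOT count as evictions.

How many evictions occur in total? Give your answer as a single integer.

Answer: 6

Derivation:
LRU simulation (capacity=4):
  1. access rat: MISS. Cache (LRU->MRU): [rat]
  2. access rat: HIT. Cache (LRU->MRU): [rat]
  3. access melon: MISS. Cache (LRU->MRU): [rat melon]
  4. access rat: HIT. Cache (LRU->MRU): [melon rat]
  5. access grape: MISS. Cache (LRU->MRU): [melon rat grape]
  6. access pig: MISS. Cache (LRU->MRU): [melon rat grape pig]
  7. access rat: HIT. Cache (LRU->MRU): [melon grape pig rat]
  8. access pig: HIT. Cache (LRU->MRU): [melon grape rat pig]
  9. access fox: MISS, evict melon. Cache (LRU->MRU): [grape rat pig fox]
  10. access grape: HIT. Cache (LRU->MRU): [rat pig fox grape]
  11. access peach: MISS, evict rat. Cache (LRU->MRU): [pig fox grape peach]
  12. access lime: MISS, evict pig. Cache (LRU->MRU): [fox grape peach lime]
  13. access grape: HIT. Cache (LRU->MRU): [fox peach lime grape]
  14. access rat: MISS, evict fox. Cache (LRU->MRU): [peach lime grape rat]
  15. access fox: MISS, evict peach. Cache (LRU->MRU): [lime grape rat fox]
  16. access rat: HIT. Cache (LRU->MRU): [lime grape fox rat]
  17. access lime: HIT. Cache (LRU->MRU): [grape fox rat lime]
  18. access rat: HIT. Cache (LRU->MRU): [grape fox lime rat]
  19. access fox: HIT. Cache (LRU->MRU): [grape lime rat fox]
  20. access lime: HIT. Cache (LRU->MRU): [grape rat fox lime]
  21. access rat: HIT. Cache (LRU->MRU): [grape fox lime rat]
  22. access cherry: MISS, evict grape. Cache (LRU->MRU): [fox lime rat cherry]
  23. access rat: HIT. Cache (LRU->MRU): [fox lime cherry rat]
Total: 13 hits, 10 misses, 6 evictions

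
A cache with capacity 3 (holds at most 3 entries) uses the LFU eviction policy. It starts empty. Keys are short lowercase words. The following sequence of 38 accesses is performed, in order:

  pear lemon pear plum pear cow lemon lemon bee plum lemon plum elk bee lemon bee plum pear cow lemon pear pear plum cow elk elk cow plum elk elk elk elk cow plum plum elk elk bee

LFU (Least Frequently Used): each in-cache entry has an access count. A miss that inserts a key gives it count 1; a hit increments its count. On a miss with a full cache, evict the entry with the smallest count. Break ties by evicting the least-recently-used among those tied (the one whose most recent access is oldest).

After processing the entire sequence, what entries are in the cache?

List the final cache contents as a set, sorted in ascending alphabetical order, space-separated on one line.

Answer: bee lemon pear

Derivation:
LFU simulation (capacity=3):
  1. access pear: MISS. Cache: [pear(c=1)]
  2. access lemon: MISS. Cache: [pear(c=1) lemon(c=1)]
  3. access pear: HIT, count now 2. Cache: [lemon(c=1) pear(c=2)]
  4. access plum: MISS. Cache: [lemon(c=1) plum(c=1) pear(c=2)]
  5. access pear: HIT, count now 3. Cache: [lemon(c=1) plum(c=1) pear(c=3)]
  6. access cow: MISS, evict lemon(c=1). Cache: [plum(c=1) cow(c=1) pear(c=3)]
  7. access lemon: MISS, evict plum(c=1). Cache: [cow(c=1) lemon(c=1) pear(c=3)]
  8. access lemon: HIT, count now 2. Cache: [cow(c=1) lemon(c=2) pear(c=3)]
  9. access bee: MISS, evict cow(c=1). Cache: [bee(c=1) lemon(c=2) pear(c=3)]
  10. access plum: MISS, evict bee(c=1). Cache: [plum(c=1) lemon(c=2) pear(c=3)]
  11. access lemon: HIT, count now 3. Cache: [plum(c=1) pear(c=3) lemon(c=3)]
  12. access plum: HIT, count now 2. Cache: [plum(c=2) pear(c=3) lemon(c=3)]
  13. access elk: MISS, evict plum(c=2). Cache: [elk(c=1) pear(c=3) lemon(c=3)]
  14. access bee: MISS, evict elk(c=1). Cache: [bee(c=1) pear(c=3) lemon(c=3)]
  15. access lemon: HIT, count now 4. Cache: [bee(c=1) pear(c=3) lemon(c=4)]
  16. access bee: HIT, count now 2. Cache: [bee(c=2) pear(c=3) lemon(c=4)]
  17. access plum: MISS, evict bee(c=2). Cache: [plum(c=1) pear(c=3) lemon(c=4)]
  18. access pear: HIT, count now 4. Cache: [plum(c=1) lemon(c=4) pear(c=4)]
  19. access cow: MISS, evict plum(c=1). Cache: [cow(c=1) lemon(c=4) pear(c=4)]
  20. access lemon: HIT, count now 5. Cache: [cow(c=1) pear(c=4) lemon(c=5)]
  21. access pear: HIT, count now 5. Cache: [cow(c=1) lemon(c=5) pear(c=5)]
  22. access pear: HIT, count now 6. Cache: [cow(c=1) lemon(c=5) pear(c=6)]
  23. access plum: MISS, evict cow(c=1). Cache: [plum(c=1) lemon(c=5) pear(c=6)]
  24. access cow: MISS, evict plum(c=1). Cache: [cow(c=1) lemon(c=5) pear(c=6)]
  25. access elk: MISS, evict cow(c=1). Cache: [elk(c=1) lemon(c=5) pear(c=6)]
  26. access elk: HIT, count now 2. Cache: [elk(c=2) lemon(c=5) pear(c=6)]
  27. access cow: MISS, evict elk(c=2). Cache: [cow(c=1) lemon(c=5) pear(c=6)]
  28. access plum: MISS, evict cow(c=1). Cache: [plum(c=1) lemon(c=5) pear(c=6)]
  29. access elk: MISS, evict plum(c=1). Cache: [elk(c=1) lemon(c=5) pear(c=6)]
  30. access elk: HIT, count now 2. Cache: [elk(c=2) lemon(c=5) pear(c=6)]
  31. access elk: HIT, count now 3. Cache: [elk(c=3) lemon(c=5) pear(c=6)]
  32. access elk: HIT, count now 4. Cache: [elk(c=4) lemon(c=5) pear(c=6)]
  33. access cow: MISS, evict elk(c=4). Cache: [cow(c=1) lemon(c=5) pear(c=6)]
  34. access plum: MISS, evict cow(c=1). Cache: [plum(c=1) lemon(c=5) pear(c=6)]
  35. access plum: HIT, count now 2. Cache: [plum(c=2) lemon(c=5) pear(c=6)]
  36. access elk: MISS, evict plum(c=2). Cache: [elk(c=1) lemon(c=5) pear(c=6)]
  37. access elk: HIT, count now 2. Cache: [elk(c=2) lemon(c=5) pear(c=6)]
  38. access bee: MISS, evict elk(c=2). Cache: [bee(c=1) lemon(c=5) pear(c=6)]
Total: 17 hits, 21 misses, 18 evictions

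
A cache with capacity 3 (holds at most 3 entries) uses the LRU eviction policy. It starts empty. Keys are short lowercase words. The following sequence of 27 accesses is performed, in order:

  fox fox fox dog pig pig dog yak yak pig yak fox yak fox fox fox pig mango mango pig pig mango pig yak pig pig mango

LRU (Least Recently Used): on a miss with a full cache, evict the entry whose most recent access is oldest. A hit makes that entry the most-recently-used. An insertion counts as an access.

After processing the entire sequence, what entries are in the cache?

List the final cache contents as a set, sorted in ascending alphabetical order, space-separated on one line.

LRU simulation (capacity=3):
  1. access fox: MISS. Cache (LRU->MRU): [fox]
  2. access fox: HIT. Cache (LRU->MRU): [fox]
  3. access fox: HIT. Cache (LRU->MRU): [fox]
  4. access dog: MISS. Cache (LRU->MRU): [fox dog]
  5. access pig: MISS. Cache (LRU->MRU): [fox dog pig]
  6. access pig: HIT. Cache (LRU->MRU): [fox dog pig]
  7. access dog: HIT. Cache (LRU->MRU): [fox pig dog]
  8. access yak: MISS, evict fox. Cache (LRU->MRU): [pig dog yak]
  9. access yak: HIT. Cache (LRU->MRU): [pig dog yak]
  10. access pig: HIT. Cache (LRU->MRU): [dog yak pig]
  11. access yak: HIT. Cache (LRU->MRU): [dog pig yak]
  12. access fox: MISS, evict dog. Cache (LRU->MRU): [pig yak fox]
  13. access yak: HIT. Cache (LRU->MRU): [pig fox yak]
  14. access fox: HIT. Cache (LRU->MRU): [pig yak fox]
  15. access fox: HIT. Cache (LRU->MRU): [pig yak fox]
  16. access fox: HIT. Cache (LRU->MRU): [pig yak fox]
  17. access pig: HIT. Cache (LRU->MRU): [yak fox pig]
  18. access mango: MISS, evict yak. Cache (LRU->MRU): [fox pig mango]
  19. access mango: HIT. Cache (LRU->MRU): [fox pig mango]
  20. access pig: HIT. Cache (LRU->MRU): [fox mango pig]
  21. access pig: HIT. Cache (LRU->MRU): [fox mango pig]
  22. access mango: HIT. Cache (LRU->MRU): [fox pig mango]
  23. access pig: HIT. Cache (LRU->MRU): [fox mango pig]
  24. access yak: MISS, evict fox. Cache (LRU->MRU): [mango pig yak]
  25. access pig: HIT. Cache (LRU->MRU): [mango yak pig]
  26. access pig: HIT. Cache (LRU->MRU): [mango yak pig]
  27. access mango: HIT. Cache (LRU->MRU): [yak pig mango]
Total: 20 hits, 7 misses, 4 evictions

Answer: mango pig yak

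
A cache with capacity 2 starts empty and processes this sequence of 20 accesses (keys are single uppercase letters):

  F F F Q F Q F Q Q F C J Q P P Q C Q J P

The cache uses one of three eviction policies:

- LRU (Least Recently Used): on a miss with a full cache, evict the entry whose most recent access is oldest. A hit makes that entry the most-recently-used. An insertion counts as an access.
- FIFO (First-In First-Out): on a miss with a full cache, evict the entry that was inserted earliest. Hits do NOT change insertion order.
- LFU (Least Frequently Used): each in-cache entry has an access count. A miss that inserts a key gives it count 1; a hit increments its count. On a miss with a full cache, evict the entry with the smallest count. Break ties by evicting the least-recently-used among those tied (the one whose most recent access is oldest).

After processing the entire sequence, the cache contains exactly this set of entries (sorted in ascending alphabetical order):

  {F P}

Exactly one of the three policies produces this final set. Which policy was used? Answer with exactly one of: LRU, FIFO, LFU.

Simulating under each policy and comparing final sets:
  LRU: final set = {J P} -> differs
  FIFO: final set = {J P} -> differs
  LFU: final set = {F P} -> MATCHES target
Only LFU produces the target set.

Answer: LFU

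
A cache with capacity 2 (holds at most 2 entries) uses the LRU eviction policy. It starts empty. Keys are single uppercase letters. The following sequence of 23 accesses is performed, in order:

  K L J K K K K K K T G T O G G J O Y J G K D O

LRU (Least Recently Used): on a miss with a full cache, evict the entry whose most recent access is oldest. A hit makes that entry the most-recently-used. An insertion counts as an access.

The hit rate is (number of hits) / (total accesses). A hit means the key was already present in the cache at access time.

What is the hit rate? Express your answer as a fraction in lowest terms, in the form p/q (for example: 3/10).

LRU simulation (capacity=2):
  1. access K: MISS. Cache (LRU->MRU): [K]
  2. access L: MISS. Cache (LRU->MRU): [K L]
  3. access J: MISS, evict K. Cache (LRU->MRU): [L J]
  4. access K: MISS, evict L. Cache (LRU->MRU): [J K]
  5. access K: HIT. Cache (LRU->MRU): [J K]
  6. access K: HIT. Cache (LRU->MRU): [J K]
  7. access K: HIT. Cache (LRU->MRU): [J K]
  8. access K: HIT. Cache (LRU->MRU): [J K]
  9. access K: HIT. Cache (LRU->MRU): [J K]
  10. access T: MISS, evict J. Cache (LRU->MRU): [K T]
  11. access G: MISS, evict K. Cache (LRU->MRU): [T G]
  12. access T: HIT. Cache (LRU->MRU): [G T]
  13. access O: MISS, evict G. Cache (LRU->MRU): [T O]
  14. access G: MISS, evict T. Cache (LRU->MRU): [O G]
  15. access G: HIT. Cache (LRU->MRU): [O G]
  16. access J: MISS, evict O. Cache (LRU->MRU): [G J]
  17. access O: MISS, evict G. Cache (LRU->MRU): [J O]
  18. access Y: MISS, evict J. Cache (LRU->MRU): [O Y]
  19. access J: MISS, evict O. Cache (LRU->MRU): [Y J]
  20. access G: MISS, evict Y. Cache (LRU->MRU): [J G]
  21. access K: MISS, evict J. Cache (LRU->MRU): [G K]
  22. access D: MISS, evict G. Cache (LRU->MRU): [K D]
  23. access O: MISS, evict K. Cache (LRU->MRU): [D O]
Total: 7 hits, 16 misses, 14 evictions

Hit rate = 7/23

Answer: 7/23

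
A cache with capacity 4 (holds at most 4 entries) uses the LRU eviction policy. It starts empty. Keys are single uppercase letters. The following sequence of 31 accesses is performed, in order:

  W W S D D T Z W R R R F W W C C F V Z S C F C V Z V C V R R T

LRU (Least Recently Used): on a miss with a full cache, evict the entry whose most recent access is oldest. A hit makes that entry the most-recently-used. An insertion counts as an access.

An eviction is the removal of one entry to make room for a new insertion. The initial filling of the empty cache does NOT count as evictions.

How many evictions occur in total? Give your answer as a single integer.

Answer: 14

Derivation:
LRU simulation (capacity=4):
  1. access W: MISS. Cache (LRU->MRU): [W]
  2. access W: HIT. Cache (LRU->MRU): [W]
  3. access S: MISS. Cache (LRU->MRU): [W S]
  4. access D: MISS. Cache (LRU->MRU): [W S D]
  5. access D: HIT. Cache (LRU->MRU): [W S D]
  6. access T: MISS. Cache (LRU->MRU): [W S D T]
  7. access Z: MISS, evict W. Cache (LRU->MRU): [S D T Z]
  8. access W: MISS, evict S. Cache (LRU->MRU): [D T Z W]
  9. access R: MISS, evict D. Cache (LRU->MRU): [T Z W R]
  10. access R: HIT. Cache (LRU->MRU): [T Z W R]
  11. access R: HIT. Cache (LRU->MRU): [T Z W R]
  12. access F: MISS, evict T. Cache (LRU->MRU): [Z W R F]
  13. access W: HIT. Cache (LRU->MRU): [Z R F W]
  14. access W: HIT. Cache (LRU->MRU): [Z R F W]
  15. access C: MISS, evict Z. Cache (LRU->MRU): [R F W C]
  16. access C: HIT. Cache (LRU->MRU): [R F W C]
  17. access F: HIT. Cache (LRU->MRU): [R W C F]
  18. access V: MISS, evict R. Cache (LRU->MRU): [W C F V]
  19. access Z: MISS, evict W. Cache (LRU->MRU): [C F V Z]
  20. access S: MISS, evict C. Cache (LRU->MRU): [F V Z S]
  21. access C: MISS, evict F. Cache (LRU->MRU): [V Z S C]
  22. access F: MISS, evict V. Cache (LRU->MRU): [Z S C F]
  23. access C: HIT. Cache (LRU->MRU): [Z S F C]
  24. access V: MISS, evict Z. Cache (LRU->MRU): [S F C V]
  25. access Z: MISS, evict S. Cache (LRU->MRU): [F C V Z]
  26. access V: HIT. Cache (LRU->MRU): [F C Z V]
  27. access C: HIT. Cache (LRU->MRU): [F Z V C]
  28. access V: HIT. Cache (LRU->MRU): [F Z C V]
  29. access R: MISS, evict F. Cache (LRU->MRU): [Z C V R]
  30. access R: HIT. Cache (LRU->MRU): [Z C V R]
  31. access T: MISS, evict Z. Cache (LRU->MRU): [C V R T]
Total: 13 hits, 18 misses, 14 evictions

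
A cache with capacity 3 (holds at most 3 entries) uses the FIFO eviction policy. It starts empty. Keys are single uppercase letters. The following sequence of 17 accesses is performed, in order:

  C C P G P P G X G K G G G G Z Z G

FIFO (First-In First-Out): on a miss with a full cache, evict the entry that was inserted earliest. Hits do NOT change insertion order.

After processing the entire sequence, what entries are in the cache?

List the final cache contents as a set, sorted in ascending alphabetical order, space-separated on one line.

Answer: G K Z

Derivation:
FIFO simulation (capacity=3):
  1. access C: MISS. Cache (old->new): [C]
  2. access C: HIT. Cache (old->new): [C]
  3. access P: MISS. Cache (old->new): [C P]
  4. access G: MISS. Cache (old->new): [C P G]
  5. access P: HIT. Cache (old->new): [C P G]
  6. access P: HIT. Cache (old->new): [C P G]
  7. access G: HIT. Cache (old->new): [C P G]
  8. access X: MISS, evict C. Cache (old->new): [P G X]
  9. access G: HIT. Cache (old->new): [P G X]
  10. access K: MISS, evict P. Cache (old->new): [G X K]
  11. access G: HIT. Cache (old->new): [G X K]
  12. access G: HIT. Cache (old->new): [G X K]
  13. access G: HIT. Cache (old->new): [G X K]
  14. access G: HIT. Cache (old->new): [G X K]
  15. access Z: MISS, evict G. Cache (old->new): [X K Z]
  16. access Z: HIT. Cache (old->new): [X K Z]
  17. access G: MISS, evict X. Cache (old->new): [K Z G]
Total: 10 hits, 7 misses, 4 evictions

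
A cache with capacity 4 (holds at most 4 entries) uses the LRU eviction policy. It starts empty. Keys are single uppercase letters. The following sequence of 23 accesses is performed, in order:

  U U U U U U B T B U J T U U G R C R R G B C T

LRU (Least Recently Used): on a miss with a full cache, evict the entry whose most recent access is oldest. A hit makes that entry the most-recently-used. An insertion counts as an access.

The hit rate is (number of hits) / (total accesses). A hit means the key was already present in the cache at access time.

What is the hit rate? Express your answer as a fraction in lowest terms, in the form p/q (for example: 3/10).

LRU simulation (capacity=4):
  1. access U: MISS. Cache (LRU->MRU): [U]
  2. access U: HIT. Cache (LRU->MRU): [U]
  3. access U: HIT. Cache (LRU->MRU): [U]
  4. access U: HIT. Cache (LRU->MRU): [U]
  5. access U: HIT. Cache (LRU->MRU): [U]
  6. access U: HIT. Cache (LRU->MRU): [U]
  7. access B: MISS. Cache (LRU->MRU): [U B]
  8. access T: MISS. Cache (LRU->MRU): [U B T]
  9. access B: HIT. Cache (LRU->MRU): [U T B]
  10. access U: HIT. Cache (LRU->MRU): [T B U]
  11. access J: MISS. Cache (LRU->MRU): [T B U J]
  12. access T: HIT. Cache (LRU->MRU): [B U J T]
  13. access U: HIT. Cache (LRU->MRU): [B J T U]
  14. access U: HIT. Cache (LRU->MRU): [B J T U]
  15. access G: MISS, evict B. Cache (LRU->MRU): [J T U G]
  16. access R: MISS, evict J. Cache (LRU->MRU): [T U G R]
  17. access C: MISS, evict T. Cache (LRU->MRU): [U G R C]
  18. access R: HIT. Cache (LRU->MRU): [U G C R]
  19. access R: HIT. Cache (LRU->MRU): [U G C R]
  20. access G: HIT. Cache (LRU->MRU): [U C R G]
  21. access B: MISS, evict U. Cache (LRU->MRU): [C R G B]
  22. access C: HIT. Cache (LRU->MRU): [R G B C]
  23. access T: MISS, evict R. Cache (LRU->MRU): [G B C T]
Total: 14 hits, 9 misses, 5 evictions

Hit rate = 14/23

Answer: 14/23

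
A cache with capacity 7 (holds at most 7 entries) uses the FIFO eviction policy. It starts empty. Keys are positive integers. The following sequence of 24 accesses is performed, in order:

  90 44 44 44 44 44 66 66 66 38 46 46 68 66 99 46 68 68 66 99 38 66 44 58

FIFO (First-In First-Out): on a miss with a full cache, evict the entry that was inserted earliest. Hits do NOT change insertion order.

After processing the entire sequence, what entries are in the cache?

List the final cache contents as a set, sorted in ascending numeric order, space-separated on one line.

FIFO simulation (capacity=7):
  1. access 90: MISS. Cache (old->new): [90]
  2. access 44: MISS. Cache (old->new): [90 44]
  3. access 44: HIT. Cache (old->new): [90 44]
  4. access 44: HIT. Cache (old->new): [90 44]
  5. access 44: HIT. Cache (old->new): [90 44]
  6. access 44: HIT. Cache (old->new): [90 44]
  7. access 66: MISS. Cache (old->new): [90 44 66]
  8. access 66: HIT. Cache (old->new): [90 44 66]
  9. access 66: HIT. Cache (old->new): [90 44 66]
  10. access 38: MISS. Cache (old->new): [90 44 66 38]
  11. access 46: MISS. Cache (old->new): [90 44 66 38 46]
  12. access 46: HIT. Cache (old->new): [90 44 66 38 46]
  13. access 68: MISS. Cache (old->new): [90 44 66 38 46 68]
  14. access 66: HIT. Cache (old->new): [90 44 66 38 46 68]
  15. access 99: MISS. Cache (old->new): [90 44 66 38 46 68 99]
  16. access 46: HIT. Cache (old->new): [90 44 66 38 46 68 99]
  17. access 68: HIT. Cache (old->new): [90 44 66 38 46 68 99]
  18. access 68: HIT. Cache (old->new): [90 44 66 38 46 68 99]
  19. access 66: HIT. Cache (old->new): [90 44 66 38 46 68 99]
  20. access 99: HIT. Cache (old->new): [90 44 66 38 46 68 99]
  21. access 38: HIT. Cache (old->new): [90 44 66 38 46 68 99]
  22. access 66: HIT. Cache (old->new): [90 44 66 38 46 68 99]
  23. access 44: HIT. Cache (old->new): [90 44 66 38 46 68 99]
  24. access 58: MISS, evict 90. Cache (old->new): [44 66 38 46 68 99 58]
Total: 16 hits, 8 misses, 1 evictions

Answer: 38 44 46 58 66 68 99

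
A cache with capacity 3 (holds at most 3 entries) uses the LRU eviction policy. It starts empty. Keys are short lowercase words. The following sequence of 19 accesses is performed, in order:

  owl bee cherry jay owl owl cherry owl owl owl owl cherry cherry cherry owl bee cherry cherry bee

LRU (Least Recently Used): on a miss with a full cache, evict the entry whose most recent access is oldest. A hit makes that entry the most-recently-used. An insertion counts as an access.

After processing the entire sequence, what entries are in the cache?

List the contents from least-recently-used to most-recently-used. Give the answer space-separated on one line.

LRU simulation (capacity=3):
  1. access owl: MISS. Cache (LRU->MRU): [owl]
  2. access bee: MISS. Cache (LRU->MRU): [owl bee]
  3. access cherry: MISS. Cache (LRU->MRU): [owl bee cherry]
  4. access jay: MISS, evict owl. Cache (LRU->MRU): [bee cherry jay]
  5. access owl: MISS, evict bee. Cache (LRU->MRU): [cherry jay owl]
  6. access owl: HIT. Cache (LRU->MRU): [cherry jay owl]
  7. access cherry: HIT. Cache (LRU->MRU): [jay owl cherry]
  8. access owl: HIT. Cache (LRU->MRU): [jay cherry owl]
  9. access owl: HIT. Cache (LRU->MRU): [jay cherry owl]
  10. access owl: HIT. Cache (LRU->MRU): [jay cherry owl]
  11. access owl: HIT. Cache (LRU->MRU): [jay cherry owl]
  12. access cherry: HIT. Cache (LRU->MRU): [jay owl cherry]
  13. access cherry: HIT. Cache (LRU->MRU): [jay owl cherry]
  14. access cherry: HIT. Cache (LRU->MRU): [jay owl cherry]
  15. access owl: HIT. Cache (LRU->MRU): [jay cherry owl]
  16. access bee: MISS, evict jay. Cache (LRU->MRU): [cherry owl bee]
  17. access cherry: HIT. Cache (LRU->MRU): [owl bee cherry]
  18. access cherry: HIT. Cache (LRU->MRU): [owl bee cherry]
  19. access bee: HIT. Cache (LRU->MRU): [owl cherry bee]
Total: 13 hits, 6 misses, 3 evictions

Answer: owl cherry bee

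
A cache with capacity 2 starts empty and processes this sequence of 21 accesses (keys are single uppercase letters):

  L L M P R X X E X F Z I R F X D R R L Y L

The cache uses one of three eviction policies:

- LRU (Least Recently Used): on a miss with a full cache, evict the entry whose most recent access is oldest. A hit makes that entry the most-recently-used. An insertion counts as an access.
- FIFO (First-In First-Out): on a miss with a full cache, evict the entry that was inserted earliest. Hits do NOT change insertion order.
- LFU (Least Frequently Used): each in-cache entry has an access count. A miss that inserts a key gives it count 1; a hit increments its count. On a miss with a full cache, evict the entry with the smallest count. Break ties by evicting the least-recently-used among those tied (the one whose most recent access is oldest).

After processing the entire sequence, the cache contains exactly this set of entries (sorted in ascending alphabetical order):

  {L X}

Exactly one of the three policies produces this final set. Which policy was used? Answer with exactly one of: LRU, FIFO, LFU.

Answer: LFU

Derivation:
Simulating under each policy and comparing final sets:
  LRU: final set = {L Y} -> differs
  FIFO: final set = {L Y} -> differs
  LFU: final set = {L X} -> MATCHES target
Only LFU produces the target set.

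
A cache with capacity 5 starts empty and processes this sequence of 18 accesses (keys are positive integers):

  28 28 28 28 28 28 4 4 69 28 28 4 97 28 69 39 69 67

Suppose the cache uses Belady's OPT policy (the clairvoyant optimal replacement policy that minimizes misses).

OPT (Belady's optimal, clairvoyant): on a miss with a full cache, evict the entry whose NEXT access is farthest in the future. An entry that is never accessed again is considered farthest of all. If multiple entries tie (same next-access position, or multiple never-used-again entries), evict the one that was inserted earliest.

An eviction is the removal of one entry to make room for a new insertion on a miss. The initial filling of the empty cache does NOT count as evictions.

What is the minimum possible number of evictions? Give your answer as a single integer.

Answer: 1

Derivation:
OPT (Belady) simulation (capacity=5):
  1. access 28: MISS. Cache: [28]
  2. access 28: HIT. Next use of 28: step 3. Cache: [28]
  3. access 28: HIT. Next use of 28: step 4. Cache: [28]
  4. access 28: HIT. Next use of 28: step 5. Cache: [28]
  5. access 28: HIT. Next use of 28: step 6. Cache: [28]
  6. access 28: HIT. Next use of 28: step 10. Cache: [28]
  7. access 4: MISS. Cache: [28 4]
  8. access 4: HIT. Next use of 4: step 12. Cache: [28 4]
  9. access 69: MISS. Cache: [28 4 69]
  10. access 28: HIT. Next use of 28: step 11. Cache: [28 4 69]
  11. access 28: HIT. Next use of 28: step 14. Cache: [28 4 69]
  12. access 4: HIT. Next use of 4: never. Cache: [28 4 69]
  13. access 97: MISS. Cache: [28 4 69 97]
  14. access 28: HIT. Next use of 28: never. Cache: [28 4 69 97]
  15. access 69: HIT. Next use of 69: step 17. Cache: [28 4 69 97]
  16. access 39: MISS. Cache: [28 4 69 97 39]
  17. access 69: HIT. Next use of 69: never. Cache: [28 4 69 97 39]
  18. access 67: MISS, evict 28 (next use: never). Cache: [4 69 97 39 67]
Total: 12 hits, 6 misses, 1 evictions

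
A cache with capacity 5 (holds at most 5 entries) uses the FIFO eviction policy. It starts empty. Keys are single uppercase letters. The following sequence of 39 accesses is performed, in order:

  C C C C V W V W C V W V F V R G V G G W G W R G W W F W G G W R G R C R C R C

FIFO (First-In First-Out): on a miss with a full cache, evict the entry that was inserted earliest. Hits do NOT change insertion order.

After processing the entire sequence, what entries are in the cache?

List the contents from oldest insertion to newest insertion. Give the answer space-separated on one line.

Answer: W F R G C

Derivation:
FIFO simulation (capacity=5):
  1. access C: MISS. Cache (old->new): [C]
  2. access C: HIT. Cache (old->new): [C]
  3. access C: HIT. Cache (old->new): [C]
  4. access C: HIT. Cache (old->new): [C]
  5. access V: MISS. Cache (old->new): [C V]
  6. access W: MISS. Cache (old->new): [C V W]
  7. access V: HIT. Cache (old->new): [C V W]
  8. access W: HIT. Cache (old->new): [C V W]
  9. access C: HIT. Cache (old->new): [C V W]
  10. access V: HIT. Cache (old->new): [C V W]
  11. access W: HIT. Cache (old->new): [C V W]
  12. access V: HIT. Cache (old->new): [C V W]
  13. access F: MISS. Cache (old->new): [C V W F]
  14. access V: HIT. Cache (old->new): [C V W F]
  15. access R: MISS. Cache (old->new): [C V W F R]
  16. access G: MISS, evict C. Cache (old->new): [V W F R G]
  17. access V: HIT. Cache (old->new): [V W F R G]
  18. access G: HIT. Cache (old->new): [V W F R G]
  19. access G: HIT. Cache (old->new): [V W F R G]
  20. access W: HIT. Cache (old->new): [V W F R G]
  21. access G: HIT. Cache (old->new): [V W F R G]
  22. access W: HIT. Cache (old->new): [V W F R G]
  23. access R: HIT. Cache (old->new): [V W F R G]
  24. access G: HIT. Cache (old->new): [V W F R G]
  25. access W: HIT. Cache (old->new): [V W F R G]
  26. access W: HIT. Cache (old->new): [V W F R G]
  27. access F: HIT. Cache (old->new): [V W F R G]
  28. access W: HIT. Cache (old->new): [V W F R G]
  29. access G: HIT. Cache (old->new): [V W F R G]
  30. access G: HIT. Cache (old->new): [V W F R G]
  31. access W: HIT. Cache (old->new): [V W F R G]
  32. access R: HIT. Cache (old->new): [V W F R G]
  33. access G: HIT. Cache (old->new): [V W F R G]
  34. access R: HIT. Cache (old->new): [V W F R G]
  35. access C: MISS, evict V. Cache (old->new): [W F R G C]
  36. access R: HIT. Cache (old->new): [W F R G C]
  37. access C: HIT. Cache (old->new): [W F R G C]
  38. access R: HIT. Cache (old->new): [W F R G C]
  39. access C: HIT. Cache (old->new): [W F R G C]
Total: 32 hits, 7 misses, 2 evictions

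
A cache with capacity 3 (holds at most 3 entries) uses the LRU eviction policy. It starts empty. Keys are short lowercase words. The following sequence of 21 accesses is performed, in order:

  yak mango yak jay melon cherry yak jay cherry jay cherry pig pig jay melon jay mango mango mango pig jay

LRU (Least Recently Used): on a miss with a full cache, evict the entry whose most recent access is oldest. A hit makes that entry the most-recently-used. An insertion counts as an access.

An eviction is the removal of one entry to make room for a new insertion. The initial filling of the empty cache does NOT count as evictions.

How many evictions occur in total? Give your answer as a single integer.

LRU simulation (capacity=3):
  1. access yak: MISS. Cache (LRU->MRU): [yak]
  2. access mango: MISS. Cache (LRU->MRU): [yak mango]
  3. access yak: HIT. Cache (LRU->MRU): [mango yak]
  4. access jay: MISS. Cache (LRU->MRU): [mango yak jay]
  5. access melon: MISS, evict mango. Cache (LRU->MRU): [yak jay melon]
  6. access cherry: MISS, evict yak. Cache (LRU->MRU): [jay melon cherry]
  7. access yak: MISS, evict jay. Cache (LRU->MRU): [melon cherry yak]
  8. access jay: MISS, evict melon. Cache (LRU->MRU): [cherry yak jay]
  9. access cherry: HIT. Cache (LRU->MRU): [yak jay cherry]
  10. access jay: HIT. Cache (LRU->MRU): [yak cherry jay]
  11. access cherry: HIT. Cache (LRU->MRU): [yak jay cherry]
  12. access pig: MISS, evict yak. Cache (LRU->MRU): [jay cherry pig]
  13. access pig: HIT. Cache (LRU->MRU): [jay cherry pig]
  14. access jay: HIT. Cache (LRU->MRU): [cherry pig jay]
  15. access melon: MISS, evict cherry. Cache (LRU->MRU): [pig jay melon]
  16. access jay: HIT. Cache (LRU->MRU): [pig melon jay]
  17. access mango: MISS, evict pig. Cache (LRU->MRU): [melon jay mango]
  18. access mango: HIT. Cache (LRU->MRU): [melon jay mango]
  19. access mango: HIT. Cache (LRU->MRU): [melon jay mango]
  20. access pig: MISS, evict melon. Cache (LRU->MRU): [jay mango pig]
  21. access jay: HIT. Cache (LRU->MRU): [mango pig jay]
Total: 10 hits, 11 misses, 8 evictions

Answer: 8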